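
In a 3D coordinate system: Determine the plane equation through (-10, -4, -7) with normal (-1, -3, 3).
d = n·P = (-1)(-10) + (-3)(-4) + (3)(-7) = 1
Plane: -x - 3y + 3z = 1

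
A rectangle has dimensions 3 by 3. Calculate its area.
Area = length * width
Area = 3 * 3
Area = 9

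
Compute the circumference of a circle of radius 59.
Circumference = 2 * pi * r
Circumference = 2 * pi * 59
Circumference = 370.71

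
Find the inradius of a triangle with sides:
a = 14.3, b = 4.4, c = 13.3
s = (a+b+c)/2 = (14.3+4.4+13.3)/2 = 16
Area = √(s(s-a)(s-b)(s-c)) = √(16·1.7·11.6·2.7) = 29.1874
r = Area/s = 29.1874/16 = 1.824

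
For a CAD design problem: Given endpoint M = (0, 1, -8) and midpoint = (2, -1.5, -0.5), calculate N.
N = (2×2 - 0, 2×(-1.5) - 1, 2×(-0.5) - (-8)) = (4, -4, 7)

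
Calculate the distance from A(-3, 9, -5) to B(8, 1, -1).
d = √[(11)² + (-8)² + (4)²] = √201 = 14.18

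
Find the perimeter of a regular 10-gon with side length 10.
Perimeter = number of sides * side length
Perimeter = 10 * 10
Perimeter = 100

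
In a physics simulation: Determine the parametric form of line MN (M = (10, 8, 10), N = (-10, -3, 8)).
Direction vector d = N - M = (-20, -11, -2)
x = 10 - 20t, y = 8 - 11t, z = 10 - 2t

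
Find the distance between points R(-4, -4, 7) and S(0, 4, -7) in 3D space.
d = √[(4)² + (8)² + (-14)²] = √276 = 16.61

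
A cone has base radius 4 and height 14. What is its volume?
Volume = (1/3) * pi * r² * h
Volume = (1/3) * pi * 4² * 14
Volume = (1/3) * pi * 16 * 14
Volume = (1/3) * pi * 224
Volume = 234.57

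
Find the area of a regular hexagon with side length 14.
For a regular 6-gon with side length s = 14:
Apothem a = s / (2*tan(pi/6)) = 14 / (2*tan(pi/6)) ≈ 12.1244
Perimeter P = 6 * 14 = 84
Area = (1/2) * P * a = (1/2) * 84 * 12.1244 = 509.22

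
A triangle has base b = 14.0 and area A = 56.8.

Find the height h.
A = ½bh  →  h = 2A/b
h = 2·56.8/14.0 = 8.114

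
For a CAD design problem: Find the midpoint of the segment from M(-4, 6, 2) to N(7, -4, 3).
Midpoint = ((-4+7)/2, (6-4)/2, (2+3)/2) = (1.5, 1, 2.5)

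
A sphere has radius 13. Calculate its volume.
Volume = (4/3) * pi * r³
Volume = (4/3) * pi * 13³
Volume = (4/3) * pi * 2197
Volume = 9202.77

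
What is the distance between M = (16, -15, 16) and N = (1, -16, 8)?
d = √[(-15)² + (-1)² + (-8)²] = √290 = 17.03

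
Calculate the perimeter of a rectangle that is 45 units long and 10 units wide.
Perimeter = 2 * (length + width)
Perimeter = 2 * (45 + 10)
Perimeter = 2 * 55
Perimeter = 110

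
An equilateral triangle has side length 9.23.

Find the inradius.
For an equilateral triangle, r = s/(2√3) where s is the side.
r = 9.23/(2√3) = 9.23/3.464102 = 2.664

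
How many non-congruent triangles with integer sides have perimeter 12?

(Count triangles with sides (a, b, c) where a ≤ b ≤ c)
With a ≤ b ≤ c and a + b + c = 12, the triangle inequality a + b > c gives c < 12/2, so c ≤ 5.
Iterate a from 1 to ⌊p/3⌋ = 4; for each a, b ranges from a to ⌊(p−a)/2⌋ with c = p − a − b, keeping only c ≥ b.
Triples: (2, 5, 5), (3, 4, 5), (4, 4, 4)
Count = 3 triangles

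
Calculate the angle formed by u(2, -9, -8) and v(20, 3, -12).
u·v = 109, |u|² = 149, |v|² = 553
cos θ = 109/√82397 ≈ 0.3797
θ ≈ 67.68°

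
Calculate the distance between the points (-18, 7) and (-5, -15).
Using the distance formula: d = sqrt((x₂-x₁)² + (y₂-y₁)²)
dx = (-5) - (-18) = 13
dy = (-15) - 7 = -22
d = sqrt(13² + (-22)²) = sqrt(169 + 484) = sqrt(653) = 25.55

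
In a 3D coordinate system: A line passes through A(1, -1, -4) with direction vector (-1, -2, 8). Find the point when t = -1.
P(-1) = (1 + (-1)(-1), -1 + (-2)(-1), -4 + 8(-1)) = (2, 1, -12)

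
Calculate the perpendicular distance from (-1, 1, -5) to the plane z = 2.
d = |0(-1) + 0(1) + 1(-5) - (2)| / √(0² + 0² + 1²) = 7/√1 = 7.0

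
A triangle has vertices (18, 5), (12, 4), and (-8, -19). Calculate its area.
Using the coordinate formula: Area = (1/2)|x₁(y₂-y₃) + x₂(y₃-y₁) + x₃(y₁-y₂)|
Area = (1/2)|18(4-(-19)) + 12((-19)-5) + (-8)(5-4)|
Area = (1/2)|18*23 + 12*(-24) + (-8)*1|
Area = (1/2)|414 + (-288) + (-8)|
Area = (1/2)*118 = 59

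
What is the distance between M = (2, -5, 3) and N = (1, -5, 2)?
d = √[(-1)² + (0)² + (-1)²] = √2 = 1.414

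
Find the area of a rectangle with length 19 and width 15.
Area = length * width
Area = 19 * 15
Area = 285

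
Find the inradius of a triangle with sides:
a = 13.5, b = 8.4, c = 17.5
s = (a+b+c)/2 = (13.5+8.4+17.5)/2 = 19.7
Area = √(s(s-a)(s-b)(s-c)) = √(19.7·6.2·11.3·2.2) = 55.1035
r = Area/s = 55.1035/19.7 = 2.797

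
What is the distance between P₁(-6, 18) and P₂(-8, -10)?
Using the distance formula: d = sqrt((x₂-x₁)² + (y₂-y₁)²)
dx = (-8) - (-6) = -2
dy = (-10) - 18 = -28
d = sqrt((-2)² + (-28)²) = sqrt(4 + 784) = sqrt(788) = 28.07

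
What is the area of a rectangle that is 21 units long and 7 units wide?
Area = length * width
Area = 21 * 7
Area = 147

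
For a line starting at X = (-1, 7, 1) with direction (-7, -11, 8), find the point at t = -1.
P(-1) = (-1 + (-7)(-1), 7 + (-11)(-1), 1 + 8(-1)) = (6, 18, -7)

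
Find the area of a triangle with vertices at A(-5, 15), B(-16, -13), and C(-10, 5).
Using the coordinate formula: Area = (1/2)|x₁(y₂-y₃) + x₂(y₃-y₁) + x₃(y₁-y₂)|
Area = (1/2)|(-5)((-13)-5) + (-16)(5-15) + (-10)(15-(-13))|
Area = (1/2)|(-5)*(-18) + (-16)*(-10) + (-10)*28|
Area = (1/2)|90 + 160 + (-280)|
Area = (1/2)*30 = 15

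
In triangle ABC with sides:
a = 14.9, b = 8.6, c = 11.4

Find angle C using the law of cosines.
cos(C) = (a² + b² - c²)/(2ab)
cos(C) = (14.9² + 8.6² - 11.4²)/(2·14.9·8.6) = 166.01/256.28 = 0.647768
C = arccos(0.647768) = 49.63°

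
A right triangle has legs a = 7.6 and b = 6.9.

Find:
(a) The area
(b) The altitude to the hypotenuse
(a) Area = ½ab = ½·7.6·6.9 = 26.22
(b) Hypotenuse c = √(7.6² + 6.9²) = √105.37 = 10.265
    Area = ½·c·h_c  →  h_c = 2·Area/c = 2·26.22/10.265 = 5.109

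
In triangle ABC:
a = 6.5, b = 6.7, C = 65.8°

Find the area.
Using A = ½ab·sin(C):
A = ½·6.5·6.7·sin(65.8°) = ½·43.55·0.912120 = 19.86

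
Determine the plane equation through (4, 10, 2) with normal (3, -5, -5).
d = n·P = (3)(4) + (-5)(10) + (-5)(2) = -48
Plane: 3x - 5y - 5z = -48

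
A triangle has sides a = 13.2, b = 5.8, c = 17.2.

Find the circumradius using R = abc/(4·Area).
s = (a+b+c)/2 = 18.1
Area = √(s(s-a)(s-b)(s-c)) = √(18.1·4.9·12.3·0.9) = 31.3337
R = abc/(4·Area) = (13.2·5.8·17.2)/(4·31.3337) = 1316.832/125.3348 = 10.51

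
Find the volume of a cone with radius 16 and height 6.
Volume = (1/3) * pi * r² * h
Volume = (1/3) * pi * 16² * 6
Volume = (1/3) * pi * 256 * 6
Volume = (1/3) * pi * 1536
Volume = 1608.50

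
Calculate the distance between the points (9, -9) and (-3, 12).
Using the distance formula: d = sqrt((x₂-x₁)² + (y₂-y₁)²)
dx = (-3) - 9 = -12
dy = 12 - (-9) = 21
d = sqrt((-12)² + 21²) = sqrt(144 + 441) = sqrt(585) = 24.19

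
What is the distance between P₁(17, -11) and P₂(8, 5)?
Using the distance formula: d = sqrt((x₂-x₁)² + (y₂-y₁)²)
dx = 8 - 17 = -9
dy = 5 - (-11) = 16
d = sqrt((-9)² + 16²) = sqrt(81 + 256) = sqrt(337) = 18.36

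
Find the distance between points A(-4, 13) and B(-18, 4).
Using the distance formula: d = sqrt((x₂-x₁)² + (y₂-y₁)²)
dx = (-18) - (-4) = -14
dy = 4 - 13 = -9
d = sqrt((-14)² + (-9)²) = sqrt(196 + 81) = sqrt(277) = 16.64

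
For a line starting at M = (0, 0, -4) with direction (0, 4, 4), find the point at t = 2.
P(2) = (0 + 0(2), 0 + 4(2), -4 + 4(2)) = (0, 8, 4)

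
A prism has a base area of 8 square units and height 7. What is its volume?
Volume = base area * height
Volume = 8 * 7
Volume = 56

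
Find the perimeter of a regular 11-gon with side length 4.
Perimeter = number of sides * side length
Perimeter = 11 * 4
Perimeter = 44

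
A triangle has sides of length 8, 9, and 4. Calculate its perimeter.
Perimeter = sum of all sides
Perimeter = 8 + 9 + 4
Perimeter = 21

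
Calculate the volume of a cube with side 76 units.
Volume = s³
Volume = 76³
Volume = 438976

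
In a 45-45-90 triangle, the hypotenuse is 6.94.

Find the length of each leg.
In a 45-45-90 triangle, hypotenuse = leg·√2  →  leg = hypotenuse/√2
leg = 6.94/√2 = 4.907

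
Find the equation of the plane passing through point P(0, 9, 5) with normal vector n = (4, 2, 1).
d = n·P = (4)(0) + (2)(9) + (1)(5) = 23
Plane: 4x + 2y + z = 23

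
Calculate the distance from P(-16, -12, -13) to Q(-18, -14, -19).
d = √[(-2)² + (-2)² + (-6)²] = √44 = 6.633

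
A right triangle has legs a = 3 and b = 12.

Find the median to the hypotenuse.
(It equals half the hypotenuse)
Hypotenuse c = √(3² + 12²) = √153 = 12.3693
Median to hypotenuse = c/2 = 6.185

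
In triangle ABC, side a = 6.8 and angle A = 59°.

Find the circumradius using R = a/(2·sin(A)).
R = a/(2·sin(A)) = 6.8/(2·sin(59°))
R = 6.8/(2·0.857167) = 6.8/1.714335 = 3.967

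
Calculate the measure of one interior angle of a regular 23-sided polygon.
Interior angle of a regular n-gon = (n-2)*180/n
Interior angle = (23-2)*180/23
Interior angle = 21*180/23
Interior angle = 3780/23
Interior angle = 164.35 degrees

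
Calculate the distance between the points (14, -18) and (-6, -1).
Using the distance formula: d = sqrt((x₂-x₁)² + (y₂-y₁)²)
dx = (-6) - 14 = -20
dy = (-1) - (-18) = 17
d = sqrt((-20)² + 17²) = sqrt(400 + 289) = sqrt(689) = 26.25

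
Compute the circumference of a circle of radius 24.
Circumference = 2 * pi * r
Circumference = 2 * pi * 24
Circumference = 150.80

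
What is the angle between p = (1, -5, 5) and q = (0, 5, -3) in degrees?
p·q = -40, |p|² = 51, |q|² = 34
cos θ = -40/√1734 ≈ -0.9606
θ ≈ 163.9°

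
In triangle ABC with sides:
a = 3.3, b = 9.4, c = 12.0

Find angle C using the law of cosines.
cos(C) = (a² + b² - c²)/(2ab)
cos(C) = (3.3² + 9.4² - 12.0²)/(2·3.3·9.4) = -44.75/62.04 = -0.721309
C = arccos(-0.721309) = 136.2°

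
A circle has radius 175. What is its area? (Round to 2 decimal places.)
Area = pi * r²
Area = pi * 175²
Area = pi * 30625
Area = 96211.28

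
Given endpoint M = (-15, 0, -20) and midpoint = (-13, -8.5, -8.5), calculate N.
N = (2×(-13) - (-15), 2×(-8.5) - 0, 2×(-8.5) - (-20)) = (-11, -17, 3)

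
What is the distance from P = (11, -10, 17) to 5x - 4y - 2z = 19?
d = |5(11) + (-4)(-10) + (-2)(17) - (19)| / √(5² + (-4)² + (-2)²) = 42/√45 = 6.261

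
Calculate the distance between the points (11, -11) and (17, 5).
Using the distance formula: d = sqrt((x₂-x₁)² + (y₂-y₁)²)
dx = 17 - 11 = 6
dy = 5 - (-11) = 16
d = sqrt(6² + 16²) = sqrt(36 + 256) = sqrt(292) = 17.09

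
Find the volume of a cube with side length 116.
Volume = s³
Volume = 116³
Volume = 1560896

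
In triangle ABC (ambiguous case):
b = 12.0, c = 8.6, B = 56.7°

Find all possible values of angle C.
sin(C)/c = sin(B)/b  →  sin(C) = c·sin(B)/b = 8.6·sin(56.7°)/12.0 = 0.598995
C₁ = arcsin(0.598995) = 36.8°,  C₂ = 180° - C₁ = 143.2°
Check C₂: A = 180° - 56.7° - 143.2° = -19.9° ≤ 0, rejected
C = 36.8° (one solution)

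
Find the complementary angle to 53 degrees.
Complementary angles sum to 90 degrees.
Other angle = 90 - 53
Other angle = 37 degrees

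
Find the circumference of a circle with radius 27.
Circumference = 2 * pi * r
Circumference = 2 * pi * 27
Circumference = 169.65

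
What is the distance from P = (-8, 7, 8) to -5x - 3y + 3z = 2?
d = |(-5)(-8) + (-3)(7) + 3(8) - (2)| / √((-5)² + (-3)² + 3²) = 41/√43 = 6.252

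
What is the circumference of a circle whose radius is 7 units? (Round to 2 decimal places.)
Circumference = 2 * pi * r
Circumference = 2 * pi * 7
Circumference = 43.98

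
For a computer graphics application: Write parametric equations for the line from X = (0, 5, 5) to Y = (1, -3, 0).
Direction vector d = Y - X = (1, -8, -5)
x = 0 + t, y = 5 - 8t, z = 5 - 5t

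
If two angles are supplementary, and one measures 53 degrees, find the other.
Supplementary angles sum to 180 degrees.
Other angle = 180 - 53
Other angle = 127 degrees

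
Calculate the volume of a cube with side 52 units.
Volume = s³
Volume = 52³
Volume = 140608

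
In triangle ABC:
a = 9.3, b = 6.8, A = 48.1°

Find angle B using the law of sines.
sin(B)/b = sin(A)/a
sin(B) = b·sin(A)/a = 6.8·sin(48.1°)/9.3 = 0.544228
B = arcsin(0.544228) = 32.97°  (b ≤ a, so B ≤ A and the acute solution is unique)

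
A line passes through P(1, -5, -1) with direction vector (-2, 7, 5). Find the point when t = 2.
P(2) = (1 + (-2)(2), -5 + 7(2), -1 + 5(2)) = (-3, 9, 9)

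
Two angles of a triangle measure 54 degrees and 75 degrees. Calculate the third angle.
Sum of angles in a triangle = 180 degrees
Third angle = 180 - 54 - 75
Third angle = 51 degrees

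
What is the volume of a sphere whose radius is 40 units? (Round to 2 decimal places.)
Volume = (4/3) * pi * r³
Volume = (4/3) * pi * 40³
Volume = (4/3) * pi * 64000
Volume = 268082.57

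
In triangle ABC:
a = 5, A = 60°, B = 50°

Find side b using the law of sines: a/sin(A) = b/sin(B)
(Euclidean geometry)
b = a·sin(B)/sin(A) = 5·sin(50°)/sin(60°)
b = 5·0.766044/0.866025 = 4.423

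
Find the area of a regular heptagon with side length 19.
For a regular 7-gon with side length s = 19:
Apothem a = s / (2*tan(pi/7)) = 19 / (2*tan(pi/7)) ≈ 19.72695
Perimeter P = 7 * 19 = 133
Area = (1/2) * P * a = (1/2) * 133 * 19.72695 = 1311.84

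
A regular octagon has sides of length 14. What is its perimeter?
Perimeter = number of sides * side length
Perimeter = 8 * 14
Perimeter = 112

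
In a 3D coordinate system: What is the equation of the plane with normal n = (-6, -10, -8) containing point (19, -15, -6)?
d = n·P = (-6)(19) + (-10)(-15) + (-8)(-6) = 84
Plane: -6x - 10y - 8z = 84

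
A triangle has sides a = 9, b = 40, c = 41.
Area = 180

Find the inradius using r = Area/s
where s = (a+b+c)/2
s = (9+40+41)/2 = 45
r = Area/s = 180/45 = 4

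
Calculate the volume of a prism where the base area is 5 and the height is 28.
Volume = base area * height
Volume = 5 * 28
Volume = 140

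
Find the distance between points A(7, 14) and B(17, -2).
Using the distance formula: d = sqrt((x₂-x₁)² + (y₂-y₁)²)
dx = 17 - 7 = 10
dy = (-2) - 14 = -16
d = sqrt(10² + (-16)²) = sqrt(100 + 256) = sqrt(356) = 18.87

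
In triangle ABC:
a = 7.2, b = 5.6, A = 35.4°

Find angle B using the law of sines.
sin(B)/b = sin(A)/a
sin(B) = b·sin(A)/a = 5.6·sin(35.4°)/7.2 = 0.450552
B = arcsin(0.450552) = 26.78°  (b ≤ a, so B ≤ A and the acute solution is unique)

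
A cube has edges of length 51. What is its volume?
Volume = s³
Volume = 51³
Volume = 132651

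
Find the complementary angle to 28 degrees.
Complementary angles sum to 90 degrees.
Other angle = 90 - 28
Other angle = 62 degrees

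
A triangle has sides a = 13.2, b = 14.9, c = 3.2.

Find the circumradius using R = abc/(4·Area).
s = (a+b+c)/2 = 15.65
Area = √(s(s-a)(s-b)(s-c)) = √(15.65·2.45·0.75·12.45) = 18.9215
R = abc/(4·Area) = (13.2·14.9·3.2)/(4·18.9215) = 629.376/75.686 = 8.316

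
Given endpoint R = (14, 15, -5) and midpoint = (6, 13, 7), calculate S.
S = (2×6 - 14, 2×13 - 15, 2×7 - (-5)) = (-2, 11, 19)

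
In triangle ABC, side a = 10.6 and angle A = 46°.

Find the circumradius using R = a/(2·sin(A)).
R = a/(2·sin(A)) = 10.6/(2·sin(46°))
R = 10.6/(2·0.719340) = 10.6/1.438680 = 7.368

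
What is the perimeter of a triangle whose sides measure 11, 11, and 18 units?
Perimeter = sum of all sides
Perimeter = 11 + 11 + 18
Perimeter = 40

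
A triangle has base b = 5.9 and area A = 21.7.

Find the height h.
A = ½bh  →  h = 2A/b
h = 2·21.7/5.9 = 7.356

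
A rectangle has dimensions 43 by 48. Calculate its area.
Area = length * width
Area = 43 * 48
Area = 2064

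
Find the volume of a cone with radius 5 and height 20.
Volume = (1/3) * pi * r² * h
Volume = (1/3) * pi * 5² * 20
Volume = (1/3) * pi * 25 * 20
Volume = (1/3) * pi * 500
Volume = 523.60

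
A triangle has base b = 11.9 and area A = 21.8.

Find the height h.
A = ½bh  →  h = 2A/b
h = 2·21.8/11.9 = 3.664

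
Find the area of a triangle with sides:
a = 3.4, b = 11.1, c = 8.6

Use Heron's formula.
s = (a+b+c)/2 = (3.4+11.1+8.6)/2 = 11.55
A = √(s(s-a)(s-b)(s-c)) = √(11.55·8.15·0.45·2.95)
A = √124.961 = 11.18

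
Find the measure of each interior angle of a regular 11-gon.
Interior angle of a regular n-gon = (n-2)*180/n
Interior angle = (11-2)*180/11
Interior angle = 9*180/11
Interior angle = 1620/11
Interior angle = 147.27 degrees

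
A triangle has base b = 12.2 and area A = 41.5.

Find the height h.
A = ½bh  →  h = 2A/b
h = 2·41.5/12.2 = 6.803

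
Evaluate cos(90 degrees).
cos(90 degrees) = 0
Decimal approximation: 0.0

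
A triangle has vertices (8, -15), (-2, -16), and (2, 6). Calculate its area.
Using the coordinate formula: Area = (1/2)|x₁(y₂-y₃) + x₂(y₃-y₁) + x₃(y₁-y₂)|
Area = (1/2)|8((-16)-6) + (-2)(6-(-15)) + 2((-15)-(-16))|
Area = (1/2)|8*(-22) + (-2)*21 + 2*1|
Area = (1/2)|(-176) + (-42) + 2|
Area = (1/2)*216 = 108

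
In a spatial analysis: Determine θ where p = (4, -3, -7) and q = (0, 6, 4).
p·q = -46, |p|² = 74, |q|² = 52
cos θ = -46/√3848 ≈ -0.7415
θ ≈ 137.9°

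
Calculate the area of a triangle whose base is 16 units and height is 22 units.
Area = (1/2) * base * height
Area = (1/2) * 16 * 22
Area = 176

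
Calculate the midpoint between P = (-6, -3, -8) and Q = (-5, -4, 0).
Midpoint = ((-6-5)/2, (-3-4)/2, (-8+0)/2) = (-5.5, -3.5, -4)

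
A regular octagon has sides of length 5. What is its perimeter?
Perimeter = number of sides * side length
Perimeter = 8 * 5
Perimeter = 40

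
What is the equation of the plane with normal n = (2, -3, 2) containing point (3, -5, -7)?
d = n·P = (2)(3) + (-3)(-5) + (2)(-7) = 7
Plane: 2x - 3y + 2z = 7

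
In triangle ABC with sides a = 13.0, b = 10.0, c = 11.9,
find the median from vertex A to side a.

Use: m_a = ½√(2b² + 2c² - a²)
m_a = ½√(2·10.0² + 2·11.9² - 13.0²)
m_a = ½√(200 + 283.22 - 169) = ½√314.22 = 8.863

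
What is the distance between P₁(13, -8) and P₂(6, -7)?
Using the distance formula: d = sqrt((x₂-x₁)² + (y₂-y₁)²)
dx = 6 - 13 = -7
dy = (-7) - (-8) = 1
d = sqrt((-7)² + 1²) = sqrt(49 + 1) = sqrt(50) = 7.07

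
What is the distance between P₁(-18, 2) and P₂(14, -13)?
Using the distance formula: d = sqrt((x₂-x₁)² + (y₂-y₁)²)
dx = 14 - (-18) = 32
dy = (-13) - 2 = -15
d = sqrt(32² + (-15)²) = sqrt(1024 + 225) = sqrt(1249) = 35.34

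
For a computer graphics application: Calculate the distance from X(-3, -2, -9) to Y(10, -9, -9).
d = √[(13)² + (-7)² + (0)²] = √218 = 14.76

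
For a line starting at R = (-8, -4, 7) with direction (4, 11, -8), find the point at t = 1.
P(1) = (-8 + 4(1), -4 + 11(1), 7 + (-8)(1)) = (-4, 7, -1)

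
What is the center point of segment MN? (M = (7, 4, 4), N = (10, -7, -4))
Midpoint = ((7+10)/2, (4-7)/2, (4-4)/2) = (8.5, -1.5, 0)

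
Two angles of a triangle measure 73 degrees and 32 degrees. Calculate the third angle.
Sum of angles in a triangle = 180 degrees
Third angle = 180 - 73 - 32
Third angle = 75 degrees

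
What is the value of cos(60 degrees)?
cos(60 degrees) = 1/2
Decimal approximation: 0.5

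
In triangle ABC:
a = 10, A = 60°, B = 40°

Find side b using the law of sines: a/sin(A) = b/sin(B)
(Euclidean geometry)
b = a·sin(B)/sin(A) = 10·sin(40°)/sin(60°)
b = 10·0.642788/0.866025 = 7.422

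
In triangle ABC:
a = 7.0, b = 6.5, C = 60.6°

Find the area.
Using A = ½ab·sin(C):
A = ½·7.0·6.5·sin(60.6°) = ½·45.5·0.871214 = 19.82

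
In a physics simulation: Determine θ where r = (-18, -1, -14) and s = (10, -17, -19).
r·s = 103, |r|² = 521, |s|² = 750
cos θ = 103/√390750 ≈ 0.1648
θ ≈ 80.52°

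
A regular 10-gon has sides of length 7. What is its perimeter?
Perimeter = number of sides * side length
Perimeter = 10 * 7
Perimeter = 70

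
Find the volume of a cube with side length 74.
Volume = s³
Volume = 74³
Volume = 405224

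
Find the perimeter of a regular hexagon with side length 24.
Perimeter = number of sides * side length
Perimeter = 6 * 24
Perimeter = 144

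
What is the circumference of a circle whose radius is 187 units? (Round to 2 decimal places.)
Circumference = 2 * pi * r
Circumference = 2 * pi * 187
Circumference = 1174.96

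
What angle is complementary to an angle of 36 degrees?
Complementary angles sum to 90 degrees.
Other angle = 90 - 36
Other angle = 54 degrees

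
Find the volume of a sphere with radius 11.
Volume = (4/3) * pi * r³
Volume = (4/3) * pi * 11³
Volume = (4/3) * pi * 1331
Volume = 5575.28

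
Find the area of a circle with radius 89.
Area = pi * r²
Area = pi * 89²
Area = pi * 7921
Area = 24884.56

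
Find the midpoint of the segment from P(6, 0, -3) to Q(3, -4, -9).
Midpoint = ((6+3)/2, (0-4)/2, (-3-9)/2) = (4.5, -2, -6)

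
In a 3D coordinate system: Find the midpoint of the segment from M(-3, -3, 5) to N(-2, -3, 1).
Midpoint = ((-3-2)/2, (-3-3)/2, (5+1)/2) = (-2.5, -3, 3)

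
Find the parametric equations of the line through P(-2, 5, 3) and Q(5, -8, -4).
Direction vector d = Q - P = (7, -13, -7)
x = -2 + 7t, y = 5 - 13t, z = 3 - 7t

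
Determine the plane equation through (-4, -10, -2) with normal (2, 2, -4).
d = n·P = (2)(-4) + (2)(-10) + (-4)(-2) = -20
Plane: 2x + 2y - 4z = -20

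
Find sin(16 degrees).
sin(16 degrees) = 0.2756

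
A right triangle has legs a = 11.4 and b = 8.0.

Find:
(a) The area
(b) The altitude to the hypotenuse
(a) Area = ½ab = ½·11.4·8.0 = 45.6
(b) Hypotenuse c = √(11.4² + 8.0²) = √193.96 = 13.927
    Area = ½·c·h_c  →  h_c = 2·Area/c = 2·45.6/13.927 = 6.548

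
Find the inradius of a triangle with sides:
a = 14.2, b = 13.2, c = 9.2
s = (a+b+c)/2 = (14.2+13.2+9.2)/2 = 18.3
Area = √(s(s-a)(s-b)(s-c)) = √(18.3·4.1·5.1·9.1) = 59.0097
r = Area/s = 59.0097/18.3 = 3.225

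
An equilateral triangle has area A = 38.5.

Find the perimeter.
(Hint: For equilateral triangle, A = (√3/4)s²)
A = (√3/4)s²  →  s² = 4A/√3 = 4·38.5/√3 = 88.9119
s = 9.42931
Perimeter = 3s = 28.29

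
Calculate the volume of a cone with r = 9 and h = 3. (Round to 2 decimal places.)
Volume = (1/3) * pi * r² * h
Volume = (1/3) * pi * 9² * 3
Volume = (1/3) * pi * 81 * 3
Volume = (1/3) * pi * 243
Volume = 254.47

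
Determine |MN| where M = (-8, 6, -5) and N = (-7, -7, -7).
d = √[(1)² + (-13)² + (-2)²] = √174 = 13.19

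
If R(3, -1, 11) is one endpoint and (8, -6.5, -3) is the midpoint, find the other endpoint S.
S = (2×8 - 3, 2×(-6.5) - (-1), 2×(-3) - 11) = (13, -12, -17)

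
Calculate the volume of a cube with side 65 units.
Volume = s³
Volume = 65³
Volume = 274625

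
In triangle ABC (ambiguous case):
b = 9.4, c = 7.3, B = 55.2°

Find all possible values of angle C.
sin(C)/c = sin(B)/b  →  sin(C) = c·sin(B)/b = 7.3·sin(55.2°)/9.4 = 0.637701
C₁ = arcsin(0.637701) = 39.62°,  C₂ = 180° - C₁ = 140.38°
Check C₂: A = 180° - 55.2° - 140.38° = -15.58° ≤ 0, rejected
C = 39.62° (one solution)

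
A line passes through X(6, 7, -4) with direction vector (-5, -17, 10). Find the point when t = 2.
P(2) = (6 + (-5)(2), 7 + (-17)(2), -4 + 10(2)) = (-4, -27, 16)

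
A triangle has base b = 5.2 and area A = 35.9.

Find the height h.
A = ½bh  →  h = 2A/b
h = 2·35.9/5.2 = 13.81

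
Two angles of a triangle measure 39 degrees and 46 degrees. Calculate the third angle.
Sum of angles in a triangle = 180 degrees
Third angle = 180 - 39 - 46
Third angle = 95 degrees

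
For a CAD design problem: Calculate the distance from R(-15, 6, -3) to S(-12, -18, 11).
d = √[(3)² + (-24)² + (14)²] = √781 = 27.95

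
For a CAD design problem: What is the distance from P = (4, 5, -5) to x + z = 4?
d = |1(4) + 0(5) + 1(-5) - (4)| / √(1² + 0² + 1²) = 5/√2 = 3.536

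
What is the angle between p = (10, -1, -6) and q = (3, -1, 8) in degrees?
p·q = -17, |p|² = 137, |q|² = 74
cos θ = -17/√10138 ≈ -0.1688
θ ≈ 99.72°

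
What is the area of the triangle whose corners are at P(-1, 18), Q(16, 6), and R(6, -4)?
Using the coordinate formula: Area = (1/2)|x₁(y₂-y₃) + x₂(y₃-y₁) + x₃(y₁-y₂)|
Area = (1/2)|(-1)(6-(-4)) + 16((-4)-18) + 6(18-6)|
Area = (1/2)|(-1)*10 + 16*(-22) + 6*12|
Area = (1/2)|(-10) + (-352) + 72|
Area = (1/2)*290 = 145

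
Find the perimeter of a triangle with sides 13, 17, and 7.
Perimeter = sum of all sides
Perimeter = 13 + 17 + 7
Perimeter = 37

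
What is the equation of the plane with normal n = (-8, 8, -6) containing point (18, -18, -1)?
d = n·P = (-8)(18) + (8)(-18) + (-6)(-1) = -282
Plane: -8x + 8y - 6z = -282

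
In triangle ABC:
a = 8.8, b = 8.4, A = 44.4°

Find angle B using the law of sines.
sin(B)/b = sin(A)/a
sin(B) = b·sin(A)/a = 8.4·sin(44.4°)/8.8 = 0.667860
B = arcsin(0.667860) = 41.9°  (b ≤ a, so B ≤ A and the acute solution is unique)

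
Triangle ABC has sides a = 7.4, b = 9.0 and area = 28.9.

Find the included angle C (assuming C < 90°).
Area = ½ab·sin(C)  →  sin(C) = 2·Area/(ab)
sin(C) = 2·28.9/(7.4·9.0) = 0.867868
C = arcsin(0.867868) = 60.21°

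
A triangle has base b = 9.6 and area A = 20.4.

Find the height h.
A = ½bh  →  h = 2A/b
h = 2·20.4/9.6 = 4.25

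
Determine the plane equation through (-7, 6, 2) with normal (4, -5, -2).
d = n·P = (4)(-7) + (-5)(6) + (-2)(2) = -62
Plane: 4x - 5y - 2z = -62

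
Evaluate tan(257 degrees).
tan(257 degrees) = 4.3315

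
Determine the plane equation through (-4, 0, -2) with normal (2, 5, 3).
d = n·P = (2)(-4) + (5)(0) + (3)(-2) = -14
Plane: 2x + 5y + 3z = -14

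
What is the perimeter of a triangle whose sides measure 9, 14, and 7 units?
Perimeter = sum of all sides
Perimeter = 9 + 14 + 7
Perimeter = 30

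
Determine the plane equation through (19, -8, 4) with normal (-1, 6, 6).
d = n·P = (-1)(19) + (6)(-8) + (6)(4) = -43
Plane: -x + 6y + 6z = -43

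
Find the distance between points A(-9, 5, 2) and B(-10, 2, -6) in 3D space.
d = √[(-1)² + (-3)² + (-8)²] = √74 = 8.602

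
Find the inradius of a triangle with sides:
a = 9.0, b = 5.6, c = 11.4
s = (a+b+c)/2 = (9.0+5.6+11.4)/2 = 13
Area = √(s(s-a)(s-b)(s-c)) = √(13·4·7.4·1.6) = 24.8129
r = Area/s = 24.8129/13 = 1.909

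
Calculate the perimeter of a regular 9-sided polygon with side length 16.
Perimeter = number of sides * side length
Perimeter = 9 * 16
Perimeter = 144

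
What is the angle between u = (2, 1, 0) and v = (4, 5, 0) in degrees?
u·v = 13, |u|² = 5, |v|² = 41
cos θ = 13/√205 ≈ 0.908
θ ≈ 24.78°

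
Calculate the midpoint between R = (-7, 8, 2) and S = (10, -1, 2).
Midpoint = ((-7+10)/2, (8-1)/2, (2+2)/2) = (1.5, 3.5, 2)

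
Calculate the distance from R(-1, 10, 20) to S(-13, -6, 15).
d = √[(-12)² + (-16)² + (-5)²] = √425 = 20.62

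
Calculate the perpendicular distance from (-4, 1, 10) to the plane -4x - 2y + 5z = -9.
d = |(-4)(-4) + (-2)(1) + 5(10) - (-9)| / √((-4)² + (-2)² + 5²) = 73/√45 = 10.88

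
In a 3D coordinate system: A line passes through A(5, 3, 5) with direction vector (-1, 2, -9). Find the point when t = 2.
P(2) = (5 + (-1)(2), 3 + 2(2), 5 + (-9)(2)) = (3, 7, -13)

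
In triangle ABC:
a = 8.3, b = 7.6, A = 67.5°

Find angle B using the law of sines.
sin(B)/b = sin(A)/a
sin(B) = b·sin(A)/a = 7.6·sin(67.5°)/8.3 = 0.845962
B = arcsin(0.845962) = 57.78°  (b ≤ a, so B ≤ A and the acute solution is unique)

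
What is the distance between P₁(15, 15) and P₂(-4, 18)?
Using the distance formula: d = sqrt((x₂-x₁)² + (y₂-y₁)²)
dx = (-4) - 15 = -19
dy = 18 - 15 = 3
d = sqrt((-19)² + 3²) = sqrt(361 + 9) = sqrt(370) = 19.24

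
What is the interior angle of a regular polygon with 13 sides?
Interior angle of a regular n-gon = (n-2)*180/n
Interior angle = (13-2)*180/13
Interior angle = 11*180/13
Interior angle = 1980/13
Interior angle = 152.31 degrees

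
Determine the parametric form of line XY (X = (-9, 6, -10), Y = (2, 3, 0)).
Direction vector d = Y - X = (11, -3, 10)
x = -9 + 11t, y = 6 - 3t, z = -10 + 10t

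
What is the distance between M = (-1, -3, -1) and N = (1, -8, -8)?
d = √[(2)² + (-5)² + (-7)²] = √78 = 8.832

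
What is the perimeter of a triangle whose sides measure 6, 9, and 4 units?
Perimeter = sum of all sides
Perimeter = 6 + 9 + 4
Perimeter = 19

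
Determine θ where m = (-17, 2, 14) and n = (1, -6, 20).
m·n = 251, |m|² = 489, |n|² = 437
cos θ = 251/√213693 ≈ 0.543
θ ≈ 57.11°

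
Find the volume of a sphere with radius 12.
Volume = (4/3) * pi * r³
Volume = (4/3) * pi * 12³
Volume = (4/3) * pi * 1728
Volume = 7238.23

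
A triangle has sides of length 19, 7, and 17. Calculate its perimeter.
Perimeter = sum of all sides
Perimeter = 19 + 7 + 17
Perimeter = 43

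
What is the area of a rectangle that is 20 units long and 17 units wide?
Area = length * width
Area = 20 * 17
Area = 340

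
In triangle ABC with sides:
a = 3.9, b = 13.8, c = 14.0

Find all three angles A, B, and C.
By the law of cosines:
cos(A) = (b² + c² - a²)/(2bc) = 0.960740  →  A = 16.11°
cos(B) = (a² + c² - b²)/(2ac) = 0.190201  →  B = 79.04°
cos(C) = (a² + b² - c²)/(2ab) = 0.089651  →  C = 84.86°
Check: A + B + C = 180.0° ✓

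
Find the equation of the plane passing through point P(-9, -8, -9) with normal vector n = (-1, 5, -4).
d = n·P = (-1)(-9) + (5)(-8) + (-4)(-9) = 5
Plane: -x + 5y - 4z = 5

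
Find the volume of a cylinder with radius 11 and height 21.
Volume = pi * r² * h
Volume = pi * 11² * 21
Volume = pi * 121 * 21
Volume = pi * 2541
Volume = 7982.79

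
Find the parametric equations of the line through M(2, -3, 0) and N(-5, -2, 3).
Direction vector d = N - M = (-7, 1, 3)
x = 2 - 7t, y = -3 + t, z = 0 + 3t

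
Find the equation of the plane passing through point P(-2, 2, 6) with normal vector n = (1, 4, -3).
d = n·P = (1)(-2) + (4)(2) + (-3)(6) = -12
Plane: x + 4y - 3z = -12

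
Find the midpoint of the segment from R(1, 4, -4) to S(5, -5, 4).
Midpoint = ((1+5)/2, (4-5)/2, (-4+4)/2) = (3, -0.5, 0)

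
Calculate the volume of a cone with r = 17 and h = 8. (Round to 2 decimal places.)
Volume = (1/3) * pi * r² * h
Volume = (1/3) * pi * 17² * 8
Volume = (1/3) * pi * 289 * 8
Volume = (1/3) * pi * 2312
Volume = 2421.12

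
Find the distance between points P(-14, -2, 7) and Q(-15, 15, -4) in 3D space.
d = √[(-1)² + (17)² + (-11)²] = √411 = 20.27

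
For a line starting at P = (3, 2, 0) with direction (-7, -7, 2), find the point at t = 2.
P(2) = (3 + (-7)(2), 2 + (-7)(2), 0 + 2(2)) = (-11, -12, 4)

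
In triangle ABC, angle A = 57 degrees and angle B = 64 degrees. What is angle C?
Sum of angles in a triangle = 180 degrees
Third angle = 180 - 57 - 64
Third angle = 59 degrees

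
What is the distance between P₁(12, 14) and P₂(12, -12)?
Using the distance formula: d = sqrt((x₂-x₁)² + (y₂-y₁)²)
dx = 12 - 12 = 0
dy = (-12) - 14 = -26
d = sqrt(0² + (-26)²) = sqrt(0 + 676) = sqrt(676) = 26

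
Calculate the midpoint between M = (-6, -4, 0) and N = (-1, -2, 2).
Midpoint = ((-6-1)/2, (-4-2)/2, (0+2)/2) = (-3.5, -3, 1)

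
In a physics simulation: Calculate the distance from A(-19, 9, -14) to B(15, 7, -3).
d = √[(34)² + (-2)² + (11)²] = √1281 = 35.79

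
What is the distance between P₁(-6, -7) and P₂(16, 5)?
Using the distance formula: d = sqrt((x₂-x₁)² + (y₂-y₁)²)
dx = 16 - (-6) = 22
dy = 5 - (-7) = 12
d = sqrt(22² + 12²) = sqrt(484 + 144) = sqrt(628) = 25.06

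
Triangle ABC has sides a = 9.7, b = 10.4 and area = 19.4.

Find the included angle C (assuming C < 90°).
Area = ½ab·sin(C)  →  sin(C) = 2·Area/(ab)
sin(C) = 2·19.4/(9.7·10.4) = 0.384615
C = arcsin(0.384615) = 22.62°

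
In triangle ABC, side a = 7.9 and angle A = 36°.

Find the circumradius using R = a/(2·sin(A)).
R = a/(2·sin(A)) = 7.9/(2·sin(36°))
R = 7.9/(2·0.587785) = 7.9/1.175571 = 6.72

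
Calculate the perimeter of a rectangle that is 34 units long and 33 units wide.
Perimeter = 2 * (length + width)
Perimeter = 2 * (34 + 33)
Perimeter = 2 * 67
Perimeter = 134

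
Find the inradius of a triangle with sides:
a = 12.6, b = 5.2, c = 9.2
s = (a+b+c)/2 = (12.6+5.2+9.2)/2 = 13.5
Area = √(s(s-a)(s-b)(s-c)) = √(13.5·0.9·8.3·4.3) = 20.8239
r = Area/s = 20.8239/13.5 = 1.543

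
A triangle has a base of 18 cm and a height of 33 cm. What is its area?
Area = (1/2) * base * height
Area = (1/2) * 18 * 33
Area = 297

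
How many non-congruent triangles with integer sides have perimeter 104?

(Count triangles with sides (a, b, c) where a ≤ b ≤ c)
With a ≤ b ≤ c and a + b + c = 104, the triangle inequality a + b > c gives c < 104/2, so c ≤ 51.
Iterate a from 1 to ⌊p/3⌋ = 34; for each a, b ranges from a to ⌊(p−a)/2⌋ with c = p − a − b, keeping only c ≥ b.
Triples: (2, 51, 51), (3, 50, 51), (4, 49, 51), …
Count = 225 triangles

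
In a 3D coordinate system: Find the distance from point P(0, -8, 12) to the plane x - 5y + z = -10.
d = |1(0) + (-5)(-8) + 1(12) - (-10)| / √(1² + (-5)² + 1²) = 62/√27 = 11.93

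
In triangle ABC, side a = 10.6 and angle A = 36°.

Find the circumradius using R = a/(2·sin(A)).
R = a/(2·sin(A)) = 10.6/(2·sin(36°))
R = 10.6/(2·0.587785) = 10.6/1.175571 = 9.017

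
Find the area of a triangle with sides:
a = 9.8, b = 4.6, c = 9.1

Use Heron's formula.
s = (a+b+c)/2 = (9.8+4.6+9.1)/2 = 11.75
A = √(s(s-a)(s-b)(s-c)) = √(11.75·1.95·7.15·2.65)
A = √434.135 = 20.84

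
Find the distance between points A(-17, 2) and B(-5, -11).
Using the distance formula: d = sqrt((x₂-x₁)² + (y₂-y₁)²)
dx = (-5) - (-17) = 12
dy = (-11) - 2 = -13
d = sqrt(12² + (-13)²) = sqrt(144 + 169) = sqrt(313) = 17.69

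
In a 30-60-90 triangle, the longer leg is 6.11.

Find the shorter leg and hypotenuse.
In a 30-60-90 triangle, sides are in ratio 1 : √3 : 2.
Long leg = short leg·√3  →  short leg = 6.11/√3 = 3.528
Hypotenuse = 2·(short leg) = 2·6.11/√3 = 7.055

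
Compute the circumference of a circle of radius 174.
Circumference = 2 * pi * r
Circumference = 2 * pi * 174
Circumference = 1093.27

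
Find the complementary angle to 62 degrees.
Complementary angles sum to 90 degrees.
Other angle = 90 - 62
Other angle = 28 degrees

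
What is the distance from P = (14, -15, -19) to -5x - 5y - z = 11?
d = |(-5)(14) + (-5)(-15) + (-1)(-19) - (11)| / √((-5)² + (-5)² + (-1)²) = 13/√51 = 1.82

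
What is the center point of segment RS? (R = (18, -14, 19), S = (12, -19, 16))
Midpoint = ((18+12)/2, (-14-19)/2, (19+16)/2) = (15, -16.5, 17.5)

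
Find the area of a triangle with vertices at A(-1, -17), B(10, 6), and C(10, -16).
Using the coordinate formula: Area = (1/2)|x₁(y₂-y₃) + x₂(y₃-y₁) + x₃(y₁-y₂)|
Area = (1/2)|(-1)(6-(-16)) + 10((-16)-(-17)) + 10((-17)-6)|
Area = (1/2)|(-1)*22 + 10*1 + 10*(-23)|
Area = (1/2)|(-22) + 10 + (-230)|
Area = (1/2)*242 = 121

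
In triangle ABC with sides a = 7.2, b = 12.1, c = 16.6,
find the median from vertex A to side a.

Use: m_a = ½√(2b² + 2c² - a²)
m_a = ½√(2·12.1² + 2·16.6² - 7.2²)
m_a = ½√(292.82 + 551.12 - 51.84) = ½√792.1 = 14.07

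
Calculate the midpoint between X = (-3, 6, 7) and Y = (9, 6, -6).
Midpoint = ((-3+9)/2, (6+6)/2, (7-6)/2) = (3, 6, 0.5)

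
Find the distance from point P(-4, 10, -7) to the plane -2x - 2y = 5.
d = |(-2)(-4) + (-2)(10) + 0(-7) - (5)| / √((-2)² + (-2)² + 0²) = 17/√8 = 6.01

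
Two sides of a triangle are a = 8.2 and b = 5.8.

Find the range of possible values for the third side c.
By the triangle inequality: |a - b| < c < a + b
|8.2 - 5.8| < c < 8.2 + 5.8
2.4 < c < 14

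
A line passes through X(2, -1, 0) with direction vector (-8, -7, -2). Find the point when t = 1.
P(1) = (2 + (-8)(1), -1 + (-7)(1), 0 + (-2)(1)) = (-6, -8, -2)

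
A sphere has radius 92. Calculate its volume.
Volume = (4/3) * pi * r³
Volume = (4/3) * pi * 92³
Volume = (4/3) * pi * 778688
Volume = 3261760.67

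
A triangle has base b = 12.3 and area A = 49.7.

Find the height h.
A = ½bh  →  h = 2A/b
h = 2·49.7/12.3 = 8.081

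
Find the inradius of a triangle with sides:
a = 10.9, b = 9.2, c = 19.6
s = (a+b+c)/2 = (10.9+9.2+19.6)/2 = 19.85
Area = √(s(s-a)(s-b)(s-c)) = √(19.85·8.95·10.65·0.25) = 21.7489
r = Area/s = 21.7489/19.85 = 1.096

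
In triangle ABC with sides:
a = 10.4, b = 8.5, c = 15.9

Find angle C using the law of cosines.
cos(C) = (a² + b² - c²)/(2ab)
cos(C) = (10.4² + 8.5² - 15.9²)/(2·10.4·8.5) = -72.4/176.8 = -0.409502
C = arccos(-0.409502) = 114.2°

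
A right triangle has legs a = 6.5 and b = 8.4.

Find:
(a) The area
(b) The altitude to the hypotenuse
(a) Area = ½ab = ½·6.5·8.4 = 27.3
(b) Hypotenuse c = √(6.5² + 8.4²) = √112.81 = 10.6212
    Area = ½·c·h_c  →  h_c = 2·Area/c = 2·27.3/10.6212 = 5.141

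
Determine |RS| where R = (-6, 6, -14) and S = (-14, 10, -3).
d = √[(-8)² + (4)² + (11)²] = √201 = 14.18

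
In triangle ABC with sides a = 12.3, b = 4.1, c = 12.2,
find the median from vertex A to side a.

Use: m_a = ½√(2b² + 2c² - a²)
m_a = ½√(2·4.1² + 2·12.2² - 12.3²)
m_a = ½√(33.62 + 297.68 - 151.29) = ½√180.01 = 6.708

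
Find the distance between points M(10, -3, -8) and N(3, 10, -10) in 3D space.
d = √[(-7)² + (13)² + (-2)²] = √222 = 14.9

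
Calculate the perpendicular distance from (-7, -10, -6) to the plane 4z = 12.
d = |0(-7) + 0(-10) + 4(-6) - (12)| / √(0² + 0² + 4²) = 36/√16 = 9.0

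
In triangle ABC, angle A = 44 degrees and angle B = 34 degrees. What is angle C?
Sum of angles in a triangle = 180 degrees
Third angle = 180 - 44 - 34
Third angle = 102 degrees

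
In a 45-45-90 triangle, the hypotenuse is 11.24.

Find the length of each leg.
In a 45-45-90 triangle, hypotenuse = leg·√2  →  leg = hypotenuse/√2
leg = 11.24/√2 = 7.948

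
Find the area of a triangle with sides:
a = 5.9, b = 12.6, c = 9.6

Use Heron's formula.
s = (a+b+c)/2 = (5.9+12.6+9.6)/2 = 14.05
A = √(s(s-a)(s-b)(s-c)) = √(14.05·8.15·1.45·4.45)
A = √738.86 = 27.18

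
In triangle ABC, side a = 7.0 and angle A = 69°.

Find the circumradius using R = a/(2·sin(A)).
R = a/(2·sin(A)) = 7.0/(2·sin(69°))
R = 7.0/(2·0.933580) = 7.0/1.867161 = 3.749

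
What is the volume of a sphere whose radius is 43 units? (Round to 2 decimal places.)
Volume = (4/3) * pi * r³
Volume = (4/3) * pi * 43³
Volume = (4/3) * pi * 79507
Volume = 333038.14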